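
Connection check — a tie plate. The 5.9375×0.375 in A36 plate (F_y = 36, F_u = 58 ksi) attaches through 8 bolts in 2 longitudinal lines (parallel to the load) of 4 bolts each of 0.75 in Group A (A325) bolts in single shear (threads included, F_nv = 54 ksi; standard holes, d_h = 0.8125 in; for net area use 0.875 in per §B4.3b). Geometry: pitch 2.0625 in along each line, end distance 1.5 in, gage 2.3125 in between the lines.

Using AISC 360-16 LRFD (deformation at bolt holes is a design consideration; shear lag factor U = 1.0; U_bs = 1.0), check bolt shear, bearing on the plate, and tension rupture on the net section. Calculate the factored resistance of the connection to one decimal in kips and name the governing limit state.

Bolt shear: A_b = π(0.75)²/4 = 0.44179 in². φR_n = 0.75 × 54 × 0.44179 × 8 × 1 = 143.1 kips.
Bearing (0.375 in plate, F_u = 58 ksi): end bolts L_c = 1.5 − 0.8125/2 = 1.09375, R_n = min(1.2×1.09375×0.375×58, 2.4×0.75×0.375×58) = 28.547 kips/bolt; interior L_c = 2.0625 − 0.8125 = 1.25, R_n = 32.625 kips/bolt. φR_n = 0.75 × (2×28.547 + 6×32.625) = 189.6 kips.
Tension rupture (net): A_n = (5.9375 − 2×0.875)×0.375 = 1.5703 in² (U = 1.0, A_e = A_n). φR_n = 0.75 × 58 × 1.5703 = 68.3 kips.
Governing: min(143.1, 189.6, 68.3) = 68.3 kips → net-section rupture.

68.3 kips (net-section rupture governs)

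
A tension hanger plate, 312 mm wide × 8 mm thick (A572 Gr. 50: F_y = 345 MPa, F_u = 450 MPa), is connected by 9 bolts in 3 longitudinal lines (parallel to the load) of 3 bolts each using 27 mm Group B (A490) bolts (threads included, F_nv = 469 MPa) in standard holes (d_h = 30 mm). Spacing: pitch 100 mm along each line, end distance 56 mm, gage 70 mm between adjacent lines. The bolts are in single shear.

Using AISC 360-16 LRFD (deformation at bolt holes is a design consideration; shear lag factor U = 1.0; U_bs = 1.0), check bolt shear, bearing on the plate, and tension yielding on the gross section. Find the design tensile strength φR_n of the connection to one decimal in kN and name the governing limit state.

Bolt shear: A_b = π(27)²/4 = 572.56 mm². φR_n = 0.75 × 469 × 572.56 × 9 × 1 = 1812.6 kN.
Bearing (8 mm plate, F_u = 450 MPa): end bolts L_c = 56 − 30/2 = 41, R_n = min(1.2×41×8×450, 2.4×27×8×450) = 177.12 kN/bolt; interior L_c = 100 − 30 = 70, R_n = 233.28 kN/bolt. φR_n = 0.75 × (3×177.12 + 6×233.28) = 1448.3 kN.
Tension yield (gross): A_g = 312×8 = 2496 mm². φR_n = 0.90 × 345 × 2496 = 775.0 kN.
Governing: min(1812.6, 1448.3, 775.0) = 775.0 kN → gross-section yield.

775.0 kN (gross-section yield governs)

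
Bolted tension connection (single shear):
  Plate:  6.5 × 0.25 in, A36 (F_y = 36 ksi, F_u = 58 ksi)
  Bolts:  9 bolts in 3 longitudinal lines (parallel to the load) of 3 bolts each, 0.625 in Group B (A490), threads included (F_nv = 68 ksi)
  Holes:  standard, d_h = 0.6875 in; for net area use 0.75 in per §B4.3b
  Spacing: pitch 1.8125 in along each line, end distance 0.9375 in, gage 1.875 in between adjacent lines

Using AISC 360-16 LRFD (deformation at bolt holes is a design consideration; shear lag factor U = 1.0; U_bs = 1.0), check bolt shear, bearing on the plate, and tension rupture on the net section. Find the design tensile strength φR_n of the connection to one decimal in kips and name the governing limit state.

46.2 kips (net-section rupture governs)

Bolt shear: A_b = π(0.625)²/4 = 0.3068 in². φR_n = 0.75 × 68 × 0.3068 × 9 × 1 = 140.8 kips.
Bearing (0.25 in plate, F_u = 58 ksi): end bolts L_c = 0.9375 − 0.6875/2 = 0.59375, R_n = min(1.2×0.59375×0.25×58, 2.4×0.625×0.25×58) = 10.331 kips/bolt; interior L_c = 1.8125 − 0.6875 = 1.125, R_n = 19.575 kips/bolt. φR_n = 0.75 × (3×10.331 + 6×19.575) = 111.3 kips.
Tension rupture (net): A_n = (6.5 − 3×0.75)×0.25 = 1.0625 in² (U = 1.0, A_e = A_n). φR_n = 0.75 × 58 × 1.0625 = 46.2 kips.
Governing: min(140.8, 111.3, 46.2) = 46.2 kips → net-section rupture.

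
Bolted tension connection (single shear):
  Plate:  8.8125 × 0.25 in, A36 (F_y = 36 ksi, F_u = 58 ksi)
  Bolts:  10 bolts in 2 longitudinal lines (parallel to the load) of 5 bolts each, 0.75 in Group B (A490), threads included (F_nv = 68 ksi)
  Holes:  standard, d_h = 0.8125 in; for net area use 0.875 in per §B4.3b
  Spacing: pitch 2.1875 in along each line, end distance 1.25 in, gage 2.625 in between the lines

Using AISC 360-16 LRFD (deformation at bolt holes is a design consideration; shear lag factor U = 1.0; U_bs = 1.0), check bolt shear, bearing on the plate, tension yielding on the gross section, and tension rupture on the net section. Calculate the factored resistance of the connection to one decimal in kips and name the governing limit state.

71.4 kips (gross-section yield governs)

Bolt shear: A_b = π(0.75)²/4 = 0.44179 in². φR_n = 0.75 × 68 × 0.44179 × 10 × 1 = 225.3 kips.
Bearing (0.25 in plate, F_u = 58 ksi): end bolts L_c = 1.25 − 0.8125/2 = 0.84375, R_n = min(1.2×0.84375×0.25×58, 2.4×0.75×0.25×58) = 14.681 kips/bolt; interior L_c = 2.1875 − 0.8125 = 1.375, R_n = 23.925 kips/bolt. φR_n = 0.75 × (2×14.681 + 8×23.925) = 165.6 kips.
Tension yield (gross): A_g = 8.8125×0.25 = 2.2031 in². φR_n = 0.90 × 36 × 2.2031 = 71.4 kips.
Tension rupture (net): A_n = (8.8125 − 2×0.875)×0.25 = 1.7656 in² (U = 1.0, A_e = A_n). φR_n = 0.75 × 58 × 1.7656 = 76.8 kips.
Governing: min(225.3, 165.6, 71.4, 76.8) = 71.4 kips → gross-section yield.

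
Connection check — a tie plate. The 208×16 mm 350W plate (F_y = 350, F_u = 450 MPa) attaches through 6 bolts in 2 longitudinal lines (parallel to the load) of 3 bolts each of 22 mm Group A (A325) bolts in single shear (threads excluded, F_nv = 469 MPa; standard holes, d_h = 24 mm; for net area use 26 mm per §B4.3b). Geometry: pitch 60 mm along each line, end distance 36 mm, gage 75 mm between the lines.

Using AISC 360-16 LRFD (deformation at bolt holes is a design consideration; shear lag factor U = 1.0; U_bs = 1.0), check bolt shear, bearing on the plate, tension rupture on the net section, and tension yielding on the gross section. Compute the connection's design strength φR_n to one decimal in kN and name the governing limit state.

802.3 kN (bolt shear governs)

Bolt shear: A_b = π(22)²/4 = 380.13 mm². φR_n = 0.75 × 469 × 380.13 × 6 × 1 = 802.3 kN.
Bearing (16 mm plate, F_u = 450 MPa): end bolts L_c = 36 − 24/2 = 24, R_n = min(1.2×24×16×450, 2.4×22×16×450) = 207.36 kN/bolt; interior L_c = 60 − 24 = 36, R_n = 311.04 kN/bolt. φR_n = 0.75 × (2×207.36 + 4×311.04) = 1244.2 kN.
Tension rupture (net): A_n = (208 − 2×26)×16 = 2496 mm² (U = 1.0, A_e = A_n). φR_n = 0.75 × 450 × 2496 = 842.4 kN.
Tension yield (gross): A_g = 208×16 = 3328 mm². φR_n = 0.90 × 350 × 3328 = 1048.3 kN.
Governing: min(802.3, 1244.2, 842.4, 1048.3) = 802.3 kN → bolt shear.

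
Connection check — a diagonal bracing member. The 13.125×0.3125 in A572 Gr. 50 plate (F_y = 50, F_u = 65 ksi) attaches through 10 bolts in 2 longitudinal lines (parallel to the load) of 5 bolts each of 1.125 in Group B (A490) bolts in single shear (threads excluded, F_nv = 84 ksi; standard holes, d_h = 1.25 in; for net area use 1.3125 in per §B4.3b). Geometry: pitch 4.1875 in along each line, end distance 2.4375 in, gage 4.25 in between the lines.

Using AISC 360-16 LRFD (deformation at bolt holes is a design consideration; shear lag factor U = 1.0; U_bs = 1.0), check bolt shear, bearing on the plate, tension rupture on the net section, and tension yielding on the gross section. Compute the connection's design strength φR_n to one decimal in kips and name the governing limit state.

Bolt shear: A_b = π(1.125)²/4 = 0.99402 in². φR_n = 0.75 × 84 × 0.99402 × 10 × 1 = 626.2 kips.
Bearing (0.3125 in plate, F_u = 65 ksi): end bolts L_c = 2.4375 − 1.25/2 = 1.8125, R_n = min(1.2×1.8125×0.3125×65, 2.4×1.125×0.3125×65) = 44.18 kips/bolt; interior L_c = 4.1875 − 1.25 = 2.9375, R_n = 54.844 kips/bolt. φR_n = 0.75 × (2×44.18 + 8×54.844) = 395.3 kips.
Tension rupture (net): A_n = (13.125 − 2×1.3125)×0.3125 = 3.2813 in² (U = 1.0, A_e = A_n). φR_n = 0.75 × 65 × 3.2813 = 160.0 kips.
Tension yield (gross): A_g = 13.125×0.3125 = 4.1016 in². φR_n = 0.90 × 50 × 4.1016 = 184.6 kips.
Governing: min(626.2, 395.3, 160.0, 184.6) = 160.0 kips → net-section rupture.

160.0 kips (net-section rupture governs)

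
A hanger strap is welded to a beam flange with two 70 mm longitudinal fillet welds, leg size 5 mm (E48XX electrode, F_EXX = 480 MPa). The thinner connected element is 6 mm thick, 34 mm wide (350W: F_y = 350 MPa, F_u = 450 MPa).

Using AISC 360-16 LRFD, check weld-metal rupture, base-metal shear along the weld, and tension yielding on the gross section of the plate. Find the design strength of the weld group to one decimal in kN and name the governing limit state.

Weld metal: throat = 0.707×5 = 3.535 mm, L = 2×70 = 140 mm. φR_n = 0.75 × 0.6 × 480 × 3.535 × 140 = 106.9 kN.
Base metal shear (6 mm plate): yield φR_n = 1.0×0.6×350×6×140 = 176.4 kN; rupture φR_n = 0.75×0.6×450×6×140 = 170.1 kN; take 170.1 kN (rupture).
Tension yield (gross): A_g = 34×6 = 204 mm². φR_n = 0.90 × 350 × 204 = 64.3 kN.
Governing: min(106.9, 170.1, 64.3) = 64.3 kN → gross-section yield.

64.3 kN (gross-section yield governs)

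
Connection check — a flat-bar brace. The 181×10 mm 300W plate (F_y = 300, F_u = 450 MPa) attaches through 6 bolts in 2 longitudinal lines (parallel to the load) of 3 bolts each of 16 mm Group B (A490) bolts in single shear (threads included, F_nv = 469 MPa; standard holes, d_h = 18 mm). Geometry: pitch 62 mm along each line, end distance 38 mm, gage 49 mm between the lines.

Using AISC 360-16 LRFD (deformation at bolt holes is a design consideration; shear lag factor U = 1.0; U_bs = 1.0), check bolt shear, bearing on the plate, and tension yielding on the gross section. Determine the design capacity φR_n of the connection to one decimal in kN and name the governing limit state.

Bolt shear: A_b = π(16)²/4 = 201.06 mm². φR_n = 0.75 × 469 × 201.06 × 6 × 1 = 424.3 kN.
Bearing (10 mm plate, F_u = 450 MPa): end bolts L_c = 38 − 18/2 = 29, R_n = min(1.2×29×10×450, 2.4×16×10×450) = 156.6 kN/bolt; interior L_c = 62 − 18 = 44, R_n = 172.8 kN/bolt. φR_n = 0.75 × (2×156.6 + 4×172.8) = 753.3 kN.
Tension yield (gross): A_g = 181×10 = 1810 mm². φR_n = 0.90 × 300 × 1810 = 488.7 kN.
Governing: min(424.3, 753.3, 488.7) = 424.3 kN → bolt shear.

424.3 kN (bolt shear governs)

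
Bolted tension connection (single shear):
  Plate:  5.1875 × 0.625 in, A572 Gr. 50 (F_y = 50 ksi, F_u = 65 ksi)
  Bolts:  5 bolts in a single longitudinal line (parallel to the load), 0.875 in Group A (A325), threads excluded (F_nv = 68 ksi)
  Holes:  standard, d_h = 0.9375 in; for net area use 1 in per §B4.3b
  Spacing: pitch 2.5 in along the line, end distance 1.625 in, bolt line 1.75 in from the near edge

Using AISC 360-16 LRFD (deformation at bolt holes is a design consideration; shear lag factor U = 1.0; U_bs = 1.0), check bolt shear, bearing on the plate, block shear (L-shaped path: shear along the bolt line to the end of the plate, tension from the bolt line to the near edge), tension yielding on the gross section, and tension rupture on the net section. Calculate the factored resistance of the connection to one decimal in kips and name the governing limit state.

Bolt shear: A_b = π(0.875)²/4 = 0.60132 in². φR_n = 0.75 × 68 × 0.60132 × 5 × 1 = 153.3 kips.
Bearing (0.625 in plate, F_u = 65 ksi): end bolts L_c = 1.625 − 0.9375/2 = 1.15625, R_n = min(1.2×1.15625×0.625×65, 2.4×0.875×0.625×65) = 56.367 kips/bolt; interior L_c = 2.5 − 0.9375 = 1.5625, R_n = 76.172 kips/bolt. φR_n = 0.75 × (1×56.367 + 4×76.172) = 270.8 kips.
Block shear: shear path 1×[1.625+4×2.5] = 1×11.625 in, A_gv = 7.2656, A_nv = 1×(11.625 − 4.5×1)×0.625 = 4.4531 in²; tension to near edge: (1.75 − 0.5×1)×0.625 = 0.78125 in². R_n = min(0.6×65×4.4531, 0.6×50×7.2656) + 1.0×65×0.78125 = min(173.67, 217.97) + 50.781 = 224.45 kips. φR_n = 0.75 × 224.45 = 168.3 kips.
Tension yield (gross): A_g = 5.1875×0.625 = 3.2422 in². φR_n = 0.90 × 50 × 3.2422 = 145.9 kips.
Tension rupture (net): A_n = (5.1875 − 1×1)×0.625 = 2.6172 in² (U = 1.0, A_e = A_n). φR_n = 0.75 × 65 × 2.6172 = 127.6 kips.
Governing: min(153.3, 270.8, 168.3, 145.9, 127.6) = 127.6 kips → net-section rupture.

127.6 kips (net-section rupture governs)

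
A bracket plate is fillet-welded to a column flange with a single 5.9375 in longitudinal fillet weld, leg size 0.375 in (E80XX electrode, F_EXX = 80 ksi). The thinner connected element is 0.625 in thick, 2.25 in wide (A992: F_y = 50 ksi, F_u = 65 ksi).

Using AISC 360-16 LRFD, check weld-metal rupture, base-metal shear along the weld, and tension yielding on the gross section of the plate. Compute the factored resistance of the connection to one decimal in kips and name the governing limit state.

Weld metal: throat = 0.707×0.375 = 0.26513 in, L = 5.9375 in. φR_n = 0.75 × 0.6 × 80 × 0.26513 × 5.9375 = 56.7 kips.
Base metal shear (0.625 in plate): yield φR_n = 1.0×0.6×50×0.625×5.9375 = 111.3 kips; rupture φR_n = 0.75×0.6×65×0.625×5.9375 = 108.5 kips; take 108.5 kips (rupture).
Tension yield (gross): A_g = 2.25×0.625 = 1.4063 in². φR_n = 0.90 × 50 × 1.4063 = 63.3 kips.
Governing: min(56.7, 108.5, 63.3) = 56.7 kips → weld metal.

56.7 kips (weld metal governs)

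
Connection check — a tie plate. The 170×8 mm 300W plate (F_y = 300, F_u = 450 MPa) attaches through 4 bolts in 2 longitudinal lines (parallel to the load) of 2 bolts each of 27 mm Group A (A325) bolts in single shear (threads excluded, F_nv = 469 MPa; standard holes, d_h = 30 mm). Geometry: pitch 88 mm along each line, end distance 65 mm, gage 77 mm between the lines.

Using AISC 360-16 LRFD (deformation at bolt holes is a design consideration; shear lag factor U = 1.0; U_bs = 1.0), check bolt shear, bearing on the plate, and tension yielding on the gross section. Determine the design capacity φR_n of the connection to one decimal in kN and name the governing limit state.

Bolt shear: A_b = π(27)²/4 = 572.56 mm². φR_n = 0.75 × 469 × 572.56 × 4 × 1 = 805.6 kN.
Bearing (8 mm plate, F_u = 450 MPa): end bolts L_c = 65 − 30/2 = 50, R_n = min(1.2×50×8×450, 2.4×27×8×450) = 216 kN/bolt; interior L_c = 88 − 30 = 58, R_n = 233.28 kN/bolt. φR_n = 0.75 × (2×216 + 2×233.28) = 673.9 kN.
Tension yield (gross): A_g = 170×8 = 1360 mm². φR_n = 0.90 × 300 × 1360 = 367.2 kN.
Governing: min(805.6, 673.9, 367.2) = 367.2 kN → gross-section yield.

367.2 kN (gross-section yield governs)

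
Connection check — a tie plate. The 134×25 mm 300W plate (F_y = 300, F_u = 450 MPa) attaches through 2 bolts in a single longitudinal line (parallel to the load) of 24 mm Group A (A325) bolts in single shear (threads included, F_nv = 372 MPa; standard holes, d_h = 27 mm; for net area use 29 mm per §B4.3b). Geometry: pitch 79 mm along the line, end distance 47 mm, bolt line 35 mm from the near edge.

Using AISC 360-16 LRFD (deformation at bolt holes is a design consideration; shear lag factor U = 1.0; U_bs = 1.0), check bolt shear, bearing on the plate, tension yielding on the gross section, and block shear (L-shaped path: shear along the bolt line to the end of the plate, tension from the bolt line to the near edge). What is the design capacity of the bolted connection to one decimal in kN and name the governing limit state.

252.4 kN (bolt shear governs)

Bolt shear: A_b = π(24)²/4 = 452.39 mm². φR_n = 0.75 × 372 × 452.39 × 2 × 1 = 252.4 kN.
Bearing (25 mm plate, F_u = 450 MPa): end bolts L_c = 47 − 27/2 = 33.5, R_n = min(1.2×33.5×25×450, 2.4×24×25×450) = 452.25 kN/bolt; interior L_c = 79 − 27 = 52, R_n = 648 kN/bolt. φR_n = 0.75 × (1×452.25 + 1×648) = 825.2 kN.
Tension yield (gross): A_g = 134×25 = 3350 mm². φR_n = 0.90 × 300 × 3350 = 904.5 kN.
Block shear: shear path 1×[47+1×79] = 1×126 mm, A_gv = 3150, A_nv = 1×(126 − 1.5×29)×25 = 2062.5 mm²; tension to near edge: (35 − 0.5×29)×25 = 512.5 mm². R_n = min(0.6×450×2062.5, 0.6×300×3150) + 1.0×450×512.5 = min(556.88, 567) + 230.63 = 787.51 kN. φR_n = 0.75 × 787.51 = 590.6 kN.
Governing: min(252.4, 825.2, 904.5, 590.6) = 252.4 kN → bolt shear.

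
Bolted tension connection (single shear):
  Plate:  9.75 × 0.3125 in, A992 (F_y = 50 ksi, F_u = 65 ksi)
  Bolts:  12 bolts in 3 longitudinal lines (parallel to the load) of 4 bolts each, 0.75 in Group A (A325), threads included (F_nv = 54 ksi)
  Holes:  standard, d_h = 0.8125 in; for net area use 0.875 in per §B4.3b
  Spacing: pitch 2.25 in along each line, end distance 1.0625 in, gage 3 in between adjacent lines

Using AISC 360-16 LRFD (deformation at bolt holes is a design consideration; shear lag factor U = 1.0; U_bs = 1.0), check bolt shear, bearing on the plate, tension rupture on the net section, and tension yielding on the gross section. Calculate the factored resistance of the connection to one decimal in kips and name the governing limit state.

108.5 kips (net-section rupture governs)

Bolt shear: A_b = π(0.75)²/4 = 0.44179 in². φR_n = 0.75 × 54 × 0.44179 × 12 × 1 = 214.7 kips.
Bearing (0.3125 in plate, F_u = 65 ksi): end bolts L_c = 1.0625 − 0.8125/2 = 0.65625, R_n = min(1.2×0.65625×0.3125×65, 2.4×0.75×0.3125×65) = 15.996 kips/bolt; interior L_c = 2.25 − 0.8125 = 1.4375, R_n = 35.039 kips/bolt. φR_n = 0.75 × (3×15.996 + 9×35.039) = 272.5 kips.
Tension rupture (net): A_n = (9.75 − 3×0.875)×0.3125 = 2.2266 in² (U = 1.0, A_e = A_n). φR_n = 0.75 × 65 × 2.2266 = 108.5 kips.
Tension yield (gross): A_g = 9.75×0.3125 = 3.0469 in². φR_n = 0.90 × 50 × 3.0469 = 137.1 kips.
Governing: min(214.7, 272.5, 108.5, 137.1) = 108.5 kips → net-section rupture.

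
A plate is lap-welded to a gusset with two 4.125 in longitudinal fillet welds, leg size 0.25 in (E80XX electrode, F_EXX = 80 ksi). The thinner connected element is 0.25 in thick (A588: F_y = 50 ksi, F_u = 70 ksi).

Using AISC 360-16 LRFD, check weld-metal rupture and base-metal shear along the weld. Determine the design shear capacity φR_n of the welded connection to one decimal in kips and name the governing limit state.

Weld metal: throat = 0.707×0.25 = 0.17675 in, L = 2×4.125 = 8.25 in. φR_n = 0.75 × 0.6 × 80 × 0.17675 × 8.25 = 52.5 kips.
Base metal shear (0.25 in plate): yield φR_n = 1.0×0.6×50×0.25×8.25 = 61.9 kips; rupture φR_n = 0.75×0.6×70×0.25×8.25 = 65.0 kips; take 61.9 kips (yield).
Governing: min(52.5, 61.9) = 52.5 kips → weld metal.

52.5 kips (weld metal governs)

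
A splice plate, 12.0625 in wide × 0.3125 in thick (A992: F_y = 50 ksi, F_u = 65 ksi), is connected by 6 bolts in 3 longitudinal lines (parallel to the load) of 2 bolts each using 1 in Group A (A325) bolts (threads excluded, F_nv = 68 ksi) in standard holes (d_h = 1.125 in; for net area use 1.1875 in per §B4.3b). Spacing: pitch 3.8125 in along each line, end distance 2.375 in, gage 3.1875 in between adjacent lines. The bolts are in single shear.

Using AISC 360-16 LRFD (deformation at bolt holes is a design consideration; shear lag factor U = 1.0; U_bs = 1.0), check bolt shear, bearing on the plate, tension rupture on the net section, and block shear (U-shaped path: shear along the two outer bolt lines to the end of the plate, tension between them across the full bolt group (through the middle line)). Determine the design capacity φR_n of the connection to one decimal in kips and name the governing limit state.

129.5 kips (net-section rupture governs)

Bolt shear: A_b = π(1)²/4 = 0.7854 in². φR_n = 0.75 × 68 × 0.7854 × 6 × 1 = 240.3 kips.
Bearing (0.3125 in plate, F_u = 65 ksi): end bolts L_c = 2.375 − 1.125/2 = 1.8125, R_n = min(1.2×1.8125×0.3125×65, 2.4×1×0.3125×65) = 44.18 kips/bolt; interior L_c = 3.8125 − 1.125 = 2.6875, R_n = 48.75 kips/bolt. φR_n = 0.75 × (3×44.18 + 3×48.75) = 209.1 kips.
Tension rupture (net): A_n = (12.0625 − 3×1.1875)×0.3125 = 2.6563 in² (U = 1.0, A_e = A_n). φR_n = 0.75 × 65 × 2.6563 = 129.5 kips.
Block shear: shear path 2×[2.375+1×3.8125] = 2×6.1875 in, A_gv = 3.8672, A_nv = 2×(6.1875 − 1.5×1.1875)×0.3125 = 2.7539 in²; tension across gage: (6.375 − 2×1.1875)×0.3125 = 1.25 in². R_n = min(0.6×65×2.7539, 0.6×50×3.8672) + 1.0×65×1.25 = min(107.4, 116.02) + 81.25 = 188.65 kips. φR_n = 0.75 × 188.65 = 141.5 kips.
Governing: min(240.3, 209.1, 129.5, 141.5) = 129.5 kips → net-section rupture.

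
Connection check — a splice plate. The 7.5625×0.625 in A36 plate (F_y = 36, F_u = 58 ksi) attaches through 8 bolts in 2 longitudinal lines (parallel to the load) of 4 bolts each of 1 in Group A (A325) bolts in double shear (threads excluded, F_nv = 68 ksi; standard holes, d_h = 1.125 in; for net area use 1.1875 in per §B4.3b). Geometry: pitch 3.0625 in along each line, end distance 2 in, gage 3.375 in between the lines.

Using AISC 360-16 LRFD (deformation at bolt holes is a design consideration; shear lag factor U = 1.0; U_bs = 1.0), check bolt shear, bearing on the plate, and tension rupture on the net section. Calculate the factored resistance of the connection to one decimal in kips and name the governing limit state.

Bolt shear: A_b = π(1)²/4 = 0.7854 in². φR_n = 0.75 × 68 × 0.7854 × 8 × 2 = 640.9 kips.
Bearing (0.625 in plate, F_u = 58 ksi): end bolts L_c = 2 − 1.125/2 = 1.4375, R_n = min(1.2×1.4375×0.625×58, 2.4×1×0.625×58) = 62.531 kips/bolt; interior L_c = 3.0625 − 1.125 = 1.9375, R_n = 84.281 kips/bolt. φR_n = 0.75 × (2×62.531 + 6×84.281) = 473.1 kips.
Tension rupture (net): A_n = (7.5625 − 2×1.1875)×0.625 = 3.2422 in² (U = 1.0, A_e = A_n). φR_n = 0.75 × 58 × 3.2422 = 141.0 kips.
Governing: min(640.9, 473.1, 141.0) = 141.0 kips → net-section rupture.

141.0 kips (net-section rupture governs)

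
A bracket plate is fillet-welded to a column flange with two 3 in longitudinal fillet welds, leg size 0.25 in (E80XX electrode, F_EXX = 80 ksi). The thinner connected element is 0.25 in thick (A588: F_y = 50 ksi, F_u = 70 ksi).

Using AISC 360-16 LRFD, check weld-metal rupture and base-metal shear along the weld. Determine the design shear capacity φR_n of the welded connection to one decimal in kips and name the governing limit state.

38.2 kips (weld metal governs)

Weld metal: throat = 0.707×0.25 = 0.17675 in, L = 2×3 = 6 in. φR_n = 0.75 × 0.6 × 80 × 0.17675 × 6 = 38.2 kips.
Base metal shear (0.25 in plate): yield φR_n = 1.0×0.6×50×0.25×6 = 45.0 kips; rupture φR_n = 0.75×0.6×70×0.25×6 = 47.3 kips; take 45.0 kips (yield).
Governing: min(38.2, 45.0) = 38.2 kips → weld metal.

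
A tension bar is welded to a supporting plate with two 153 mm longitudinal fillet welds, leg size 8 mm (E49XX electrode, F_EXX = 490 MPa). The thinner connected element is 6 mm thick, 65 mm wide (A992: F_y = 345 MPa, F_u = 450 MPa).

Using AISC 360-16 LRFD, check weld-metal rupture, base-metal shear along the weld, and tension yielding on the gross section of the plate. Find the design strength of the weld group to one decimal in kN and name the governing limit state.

121.1 kN (gross-section yield governs)

Weld metal: throat = 0.707×8 = 5.656 mm, L = 2×153 = 306 mm. φR_n = 0.75 × 0.6 × 490 × 5.656 × 306 = 381.6 kN.
Base metal shear (6 mm plate): yield φR_n = 1.0×0.6×345×6×306 = 380.1 kN; rupture φR_n = 0.75×0.6×450×6×306 = 371.8 kN; take 371.8 kN (rupture).
Tension yield (gross): A_g = 65×6 = 390 mm². φR_n = 0.90 × 345 × 390 = 121.1 kN.
Governing: min(381.6, 371.8, 121.1) = 121.1 kN → gross-section yield.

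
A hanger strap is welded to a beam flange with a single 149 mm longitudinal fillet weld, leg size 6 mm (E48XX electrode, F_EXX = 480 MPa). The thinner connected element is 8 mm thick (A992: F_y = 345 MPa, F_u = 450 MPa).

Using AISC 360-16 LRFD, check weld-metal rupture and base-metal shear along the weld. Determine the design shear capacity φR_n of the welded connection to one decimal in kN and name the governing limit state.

136.5 kN (weld metal governs)

Weld metal: throat = 0.707×6 = 4.242 mm, L = 149 mm. φR_n = 0.75 × 0.6 × 480 × 4.242 × 149 = 136.5 kN.
Base metal shear (8 mm plate): yield φR_n = 1.0×0.6×345×8×149 = 246.7 kN; rupture φR_n = 0.75×0.6×450×8×149 = 241.4 kN; take 241.4 kN (rupture).
Governing: min(136.5, 241.4) = 136.5 kN → weld metal.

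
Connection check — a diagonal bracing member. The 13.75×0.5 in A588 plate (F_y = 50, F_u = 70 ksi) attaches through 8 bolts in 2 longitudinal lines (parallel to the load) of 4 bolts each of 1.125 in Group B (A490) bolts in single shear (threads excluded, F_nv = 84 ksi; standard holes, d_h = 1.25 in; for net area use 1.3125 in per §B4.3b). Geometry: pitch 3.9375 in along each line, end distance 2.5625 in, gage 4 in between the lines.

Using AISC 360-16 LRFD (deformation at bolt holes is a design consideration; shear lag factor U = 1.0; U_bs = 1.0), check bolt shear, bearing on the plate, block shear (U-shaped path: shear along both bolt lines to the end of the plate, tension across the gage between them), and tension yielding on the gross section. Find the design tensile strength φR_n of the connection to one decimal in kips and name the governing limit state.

Bolt shear: A_b = π(1.125)²/4 = 0.99402 in². φR_n = 0.75 × 84 × 0.99402 × 8 × 1 = 501.0 kips.
Bearing (0.5 in plate, F_u = 70 ksi): end bolts L_c = 2.5625 − 1.25/2 = 1.9375, R_n = min(1.2×1.9375×0.5×70, 2.4×1.125×0.5×70) = 81.375 kips/bolt; interior L_c = 3.9375 − 1.25 = 2.6875, R_n = 94.5 kips/bolt. φR_n = 0.75 × (2×81.375 + 6×94.5) = 547.3 kips.
Block shear: shear path 2×[2.5625+3×3.9375] = 2×14.375 in, A_gv = 14.375, A_nv = 2×(14.375 − 3.5×1.3125)×0.5 = 9.7813 in²; tension across gage: (4 − 1×1.3125)×0.5 = 1.3438 in². R_n = min(0.6×70×9.7813, 0.6×50×14.375) + 1.0×70×1.3438 = min(410.81, 431.25) + 94.066 = 504.88 kips. φR_n = 0.75 × 504.88 = 378.7 kips.
Tension yield (gross): A_g = 13.75×0.5 = 6.875 in². φR_n = 0.90 × 50 × 6.875 = 309.4 kips.
Governing: min(501.0, 547.3, 378.7, 309.4) = 309.4 kips → gross-section yield.

309.4 kips (gross-section yield governs)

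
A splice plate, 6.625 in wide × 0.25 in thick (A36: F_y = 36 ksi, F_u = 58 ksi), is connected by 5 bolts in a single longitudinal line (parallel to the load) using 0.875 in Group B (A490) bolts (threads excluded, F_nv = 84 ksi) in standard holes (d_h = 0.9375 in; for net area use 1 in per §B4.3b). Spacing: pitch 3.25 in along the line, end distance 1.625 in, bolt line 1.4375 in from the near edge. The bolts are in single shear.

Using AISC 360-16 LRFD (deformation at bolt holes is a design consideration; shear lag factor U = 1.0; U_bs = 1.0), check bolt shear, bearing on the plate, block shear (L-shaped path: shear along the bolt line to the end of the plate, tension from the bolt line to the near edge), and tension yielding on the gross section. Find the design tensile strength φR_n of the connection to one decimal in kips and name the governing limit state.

53.7 kips (gross-section yield governs)

Bolt shear: A_b = π(0.875)²/4 = 0.60132 in². φR_n = 0.75 × 84 × 0.60132 × 5 × 1 = 189.4 kips.
Bearing (0.25 in plate, F_u = 58 ksi): end bolts L_c = 1.625 − 0.9375/2 = 1.15625, R_n = min(1.2×1.15625×0.25×58, 2.4×0.875×0.25×58) = 20.119 kips/bolt; interior L_c = 3.25 − 0.9375 = 2.3125, R_n = 30.45 kips/bolt. φR_n = 0.75 × (1×20.119 + 4×30.45) = 106.4 kips.
Block shear: shear path 1×[1.625+4×3.25] = 1×14.625 in, A_gv = 3.6563, A_nv = 1×(14.625 − 4.5×1)×0.25 = 2.5313 in²; tension to near edge: (1.4375 − 0.5×1)×0.25 = 0.23438 in². R_n = min(0.6×58×2.5313, 0.6×36×3.6563) + 1.0×58×0.23438 = min(88.089, 78.976) + 13.594 = 92.57 kips. φR_n = 0.75 × 92.57 = 69.4 kips.
Tension yield (gross): A_g = 6.625×0.25 = 1.6563 in². φR_n = 0.90 × 36 × 1.6563 = 53.7 kips.
Governing: min(189.4, 106.4, 69.4, 53.7) = 53.7 kips → gross-section yield.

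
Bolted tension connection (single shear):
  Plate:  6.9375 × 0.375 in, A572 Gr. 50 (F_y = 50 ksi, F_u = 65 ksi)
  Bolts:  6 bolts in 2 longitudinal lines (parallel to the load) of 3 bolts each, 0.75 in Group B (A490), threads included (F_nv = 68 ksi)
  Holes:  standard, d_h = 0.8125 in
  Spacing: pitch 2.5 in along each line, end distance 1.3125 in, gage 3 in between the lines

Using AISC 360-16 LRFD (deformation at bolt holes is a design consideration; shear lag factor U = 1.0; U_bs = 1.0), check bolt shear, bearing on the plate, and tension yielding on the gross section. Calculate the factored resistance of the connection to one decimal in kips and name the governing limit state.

117.1 kips (gross-section yield governs)

Bolt shear: A_b = π(0.75)²/4 = 0.44179 in². φR_n = 0.75 × 68 × 0.44179 × 6 × 1 = 135.2 kips.
Bearing (0.375 in plate, F_u = 65 ksi): end bolts L_c = 1.3125 − 0.8125/2 = 0.90625, R_n = min(1.2×0.90625×0.375×65, 2.4×0.75×0.375×65) = 26.508 kips/bolt; interior L_c = 2.5 − 0.8125 = 1.6875, R_n = 43.875 kips/bolt. φR_n = 0.75 × (2×26.508 + 4×43.875) = 171.4 kips.
Tension yield (gross): A_g = 6.9375×0.375 = 2.6016 in². φR_n = 0.90 × 50 × 2.6016 = 117.1 kips.
Governing: min(135.2, 171.4, 117.1) = 117.1 kips → gross-section yield.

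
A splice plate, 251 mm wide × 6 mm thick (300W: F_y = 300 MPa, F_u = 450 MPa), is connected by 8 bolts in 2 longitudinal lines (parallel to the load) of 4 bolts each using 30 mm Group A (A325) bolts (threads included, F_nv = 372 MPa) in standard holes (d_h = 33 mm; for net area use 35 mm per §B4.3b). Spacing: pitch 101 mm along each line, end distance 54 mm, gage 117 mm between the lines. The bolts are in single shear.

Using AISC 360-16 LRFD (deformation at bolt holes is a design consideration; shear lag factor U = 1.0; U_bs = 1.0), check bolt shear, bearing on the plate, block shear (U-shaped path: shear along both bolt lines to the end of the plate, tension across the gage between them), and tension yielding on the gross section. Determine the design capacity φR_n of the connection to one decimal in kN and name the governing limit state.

Bolt shear: A_b = π(30)²/4 = 706.86 mm². φR_n = 0.75 × 372 × 706.86 × 8 × 1 = 1577.7 kN.
Bearing (6 mm plate, F_u = 450 MPa): end bolts L_c = 54 − 33/2 = 37.5, R_n = min(1.2×37.5×6×450, 2.4×30×6×450) = 121.5 kN/bolt; interior L_c = 101 − 33 = 68, R_n = 194.4 kN/bolt. φR_n = 0.75 × (2×121.5 + 6×194.4) = 1057.1 kN.
Block shear: shear path 2×[54+3×101] = 2×357 mm, A_gv = 4284, A_nv = 2×(357 − 3.5×35)×6 = 2814 mm²; tension across gage: (117 − 1×35)×6 = 492 mm². R_n = min(0.6×450×2814, 0.6×300×4284) + 1.0×450×492 = min(759.78, 771.12) + 221.4 = 981.18 kN. φR_n = 0.75 × 981.18 = 735.9 kN.
Tension yield (gross): A_g = 251×6 = 1506 mm². φR_n = 0.90 × 300 × 1506 = 406.6 kN.
Governing: min(1577.7, 1057.1, 735.9, 406.6) = 406.6 kN → gross-section yield.

406.6 kN (gross-section yield governs)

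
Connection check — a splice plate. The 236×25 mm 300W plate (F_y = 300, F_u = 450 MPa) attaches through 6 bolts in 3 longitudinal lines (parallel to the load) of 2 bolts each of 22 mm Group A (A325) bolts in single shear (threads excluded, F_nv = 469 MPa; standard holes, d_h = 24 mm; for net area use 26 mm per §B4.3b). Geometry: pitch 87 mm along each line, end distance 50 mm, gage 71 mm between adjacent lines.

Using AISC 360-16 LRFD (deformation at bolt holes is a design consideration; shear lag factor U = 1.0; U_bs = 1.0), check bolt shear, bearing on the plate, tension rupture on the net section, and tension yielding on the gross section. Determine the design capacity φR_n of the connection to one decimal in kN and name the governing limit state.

802.3 kN (bolt shear governs)

Bolt shear: A_b = π(22)²/4 = 380.13 mm². φR_n = 0.75 × 469 × 380.13 × 6 × 1 = 802.3 kN.
Bearing (25 mm plate, F_u = 450 MPa): end bolts L_c = 50 − 24/2 = 38, R_n = min(1.2×38×25×450, 2.4×22×25×450) = 513 kN/bolt; interior L_c = 87 − 24 = 63, R_n = 594 kN/bolt. φR_n = 0.75 × (3×513 + 3×594) = 2490.8 kN.
Tension rupture (net): A_n = (236 − 3×26)×25 = 3950 mm² (U = 1.0, A_e = A_n). φR_n = 0.75 × 450 × 3950 = 1333.1 kN.
Tension yield (gross): A_g = 236×25 = 5900 mm². φR_n = 0.90 × 300 × 5900 = 1593.0 kN.
Governing: min(802.3, 2490.8, 1333.1, 1593.0) = 802.3 kN → bolt shear.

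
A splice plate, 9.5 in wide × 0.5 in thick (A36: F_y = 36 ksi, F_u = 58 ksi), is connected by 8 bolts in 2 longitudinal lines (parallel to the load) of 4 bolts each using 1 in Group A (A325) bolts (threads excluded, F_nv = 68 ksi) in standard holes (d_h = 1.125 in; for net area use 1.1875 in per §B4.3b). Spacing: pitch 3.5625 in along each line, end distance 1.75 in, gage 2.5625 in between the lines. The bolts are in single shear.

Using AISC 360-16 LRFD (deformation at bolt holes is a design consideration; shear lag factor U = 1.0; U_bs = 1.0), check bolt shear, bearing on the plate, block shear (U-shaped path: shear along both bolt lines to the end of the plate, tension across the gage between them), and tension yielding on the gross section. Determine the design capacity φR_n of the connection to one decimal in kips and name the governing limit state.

Bolt shear: A_b = π(1)²/4 = 0.7854 in². φR_n = 0.75 × 68 × 0.7854 × 8 × 1 = 320.4 kips.
Bearing (0.5 in plate, F_u = 58 ksi): end bolts L_c = 1.75 − 1.125/2 = 1.1875, R_n = min(1.2×1.1875×0.5×58, 2.4×1×0.5×58) = 41.325 kips/bolt; interior L_c = 3.5625 − 1.125 = 2.4375, R_n = 69.6 kips/bolt. φR_n = 0.75 × (2×41.325 + 6×69.6) = 375.2 kips.
Block shear: shear path 2×[1.75+3×3.5625] = 2×12.4375 in, A_gv = 12.438, A_nv = 2×(12.4375 − 3.5×1.1875)×0.5 = 8.2813 in²; tension across gage: (2.5625 − 1×1.1875)×0.5 = 0.6875 in². R_n = min(0.6×58×8.2813, 0.6×36×12.438) + 1.0×58×0.6875 = min(288.19, 268.66) + 39.875 = 308.54 kips. φR_n = 0.75 × 308.54 = 231.4 kips.
Tension yield (gross): A_g = 9.5×0.5 = 4.75 in². φR_n = 0.90 × 36 × 4.75 = 153.9 kips.
Governing: min(320.4, 375.2, 231.4, 153.9) = 153.9 kips → gross-section yield.

153.9 kips (gross-section yield governs)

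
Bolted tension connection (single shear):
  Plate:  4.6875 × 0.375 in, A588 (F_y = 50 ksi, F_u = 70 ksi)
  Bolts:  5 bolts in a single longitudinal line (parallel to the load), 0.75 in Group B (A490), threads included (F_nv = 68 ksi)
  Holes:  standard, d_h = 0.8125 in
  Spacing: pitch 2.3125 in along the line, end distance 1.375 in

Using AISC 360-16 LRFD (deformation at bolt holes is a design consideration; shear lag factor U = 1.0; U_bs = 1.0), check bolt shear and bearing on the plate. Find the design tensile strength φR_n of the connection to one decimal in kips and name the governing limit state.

Bolt shear: A_b = π(0.75)²/4 = 0.44179 in². φR_n = 0.75 × 68 × 0.44179 × 5 × 1 = 112.7 kips.
Bearing (0.375 in plate, F_u = 70 ksi): end bolts L_c = 1.375 − 0.8125/2 = 0.96875, R_n = min(1.2×0.96875×0.375×70, 2.4×0.75×0.375×70) = 30.516 kips/bolt; interior L_c = 2.3125 − 0.8125 = 1.5, R_n = 47.25 kips/bolt. φR_n = 0.75 × (1×30.516 + 4×47.25) = 164.6 kips.
Governing: min(112.7, 164.6) = 112.7 kips → bolt shear.

112.7 kips (bolt shear governs)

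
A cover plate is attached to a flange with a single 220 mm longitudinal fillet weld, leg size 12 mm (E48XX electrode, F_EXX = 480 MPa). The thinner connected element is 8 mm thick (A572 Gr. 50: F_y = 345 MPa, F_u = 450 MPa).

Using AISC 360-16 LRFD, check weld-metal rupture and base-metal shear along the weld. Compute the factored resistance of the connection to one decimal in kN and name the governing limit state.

Weld metal: throat = 0.707×12 = 8.484 mm, L = 220 mm. φR_n = 0.75 × 0.6 × 480 × 8.484 × 220 = 403.2 kN.
Base metal shear (8 mm plate): yield φR_n = 1.0×0.6×345×8×220 = 364.3 kN; rupture φR_n = 0.75×0.6×450×8×220 = 356.4 kN; take 356.4 kN (rupture).
Governing: min(403.2, 356.4) = 356.4 kN → base-metal shear.

356.4 kN (base-metal shear governs)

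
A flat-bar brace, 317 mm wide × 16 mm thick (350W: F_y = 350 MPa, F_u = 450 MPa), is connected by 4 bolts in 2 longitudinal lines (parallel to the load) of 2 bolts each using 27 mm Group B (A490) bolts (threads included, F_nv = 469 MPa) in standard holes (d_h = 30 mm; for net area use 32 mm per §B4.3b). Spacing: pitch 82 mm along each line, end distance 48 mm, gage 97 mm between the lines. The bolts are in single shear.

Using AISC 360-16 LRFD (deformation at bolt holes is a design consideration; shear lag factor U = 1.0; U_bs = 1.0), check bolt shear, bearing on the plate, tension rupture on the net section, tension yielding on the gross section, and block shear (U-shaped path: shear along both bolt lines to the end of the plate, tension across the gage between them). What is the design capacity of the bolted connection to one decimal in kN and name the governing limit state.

Bolt shear: A_b = π(27)²/4 = 572.56 mm². φR_n = 0.75 × 469 × 572.56 × 4 × 1 = 805.6 kN.
Bearing (16 mm plate, F_u = 450 MPa): end bolts L_c = 48 − 30/2 = 33, R_n = min(1.2×33×16×450, 2.4×27×16×450) = 285.12 kN/bolt; interior L_c = 82 − 30 = 52, R_n = 449.28 kN/bolt. φR_n = 0.75 × (2×285.12 + 2×449.28) = 1101.6 kN.
Tension rupture (net): A_n = (317 − 2×32)×16 = 4048 mm² (U = 1.0, A_e = A_n). φR_n = 0.75 × 450 × 4048 = 1366.2 kN.
Tension yield (gross): A_g = 317×16 = 5072 mm². φR_n = 0.90 × 350 × 5072 = 1597.7 kN.
Block shear: shear path 2×[48+1×82] = 2×130 mm, A_gv = 4160, A_nv = 2×(130 − 1.5×32)×16 = 2624 mm²; tension across gage: (97 − 1×32)×16 = 1040 mm². R_n = min(0.6×450×2624, 0.6×350×4160) + 1.0×450×1040 = min(708.48, 873.6) + 468 = 1176.5 kN. φR_n = 0.75 × 1176.5 = 882.4 kN.
Governing: min(805.6, 1101.6, 1366.2, 1597.7, 882.4) = 805.6 kN → bolt shear.

805.6 kN (bolt shear governs)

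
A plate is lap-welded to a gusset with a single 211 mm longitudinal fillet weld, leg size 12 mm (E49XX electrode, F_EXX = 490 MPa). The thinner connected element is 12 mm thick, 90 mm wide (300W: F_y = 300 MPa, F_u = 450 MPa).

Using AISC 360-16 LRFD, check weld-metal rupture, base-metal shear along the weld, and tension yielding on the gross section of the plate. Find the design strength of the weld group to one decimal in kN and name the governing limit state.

291.6 kN (gross-section yield governs)

Weld metal: throat = 0.707×12 = 8.484 mm, L = 211 mm. φR_n = 0.75 × 0.6 × 490 × 8.484 × 211 = 394.7 kN.
Base metal shear (12 mm plate): yield φR_n = 1.0×0.6×300×12×211 = 455.8 kN; rupture φR_n = 0.75×0.6×450×12×211 = 512.7 kN; take 455.8 kN (yield).
Tension yield (gross): A_g = 90×12 = 1080 mm². φR_n = 0.90 × 300 × 1080 = 291.6 kN.
Governing: min(394.7, 455.8, 291.6) = 291.6 kN → gross-section yield.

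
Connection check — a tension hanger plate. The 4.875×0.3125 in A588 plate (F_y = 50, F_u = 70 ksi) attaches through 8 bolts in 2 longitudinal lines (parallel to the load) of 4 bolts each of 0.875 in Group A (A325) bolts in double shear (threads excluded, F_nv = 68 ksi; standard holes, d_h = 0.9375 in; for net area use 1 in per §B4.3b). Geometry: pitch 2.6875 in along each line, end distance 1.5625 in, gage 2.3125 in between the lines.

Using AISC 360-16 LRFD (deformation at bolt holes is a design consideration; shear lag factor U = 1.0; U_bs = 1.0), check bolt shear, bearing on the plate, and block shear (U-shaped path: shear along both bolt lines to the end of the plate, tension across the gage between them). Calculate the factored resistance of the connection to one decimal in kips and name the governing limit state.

142.1 kips (block shear governs)

Bolt shear: A_b = π(0.875)²/4 = 0.60132 in². φR_n = 0.75 × 68 × 0.60132 × 8 × 2 = 490.7 kips.
Bearing (0.3125 in plate, F_u = 70 ksi): end bolts L_c = 1.5625 − 0.9375/2 = 1.09375, R_n = min(1.2×1.09375×0.3125×70, 2.4×0.875×0.3125×70) = 28.711 kips/bolt; interior L_c = 2.6875 − 0.9375 = 1.75, R_n = 45.938 kips/bolt. φR_n = 0.75 × (2×28.711 + 6×45.938) = 249.8 kips.
Block shear: shear path 2×[1.5625+3×2.6875] = 2×9.625 in, A_gv = 6.0156, A_nv = 2×(9.625 − 3.5×1)×0.3125 = 3.8281 in²; tension across gage: (2.3125 − 1×1)×0.3125 = 0.41016 in². R_n = min(0.6×70×3.8281, 0.6×50×6.0156) + 1.0×70×0.41016 = min(160.78, 180.47) + 28.711 = 189.49 kips. φR_n = 0.75 × 189.49 = 142.1 kips.
Governing: min(490.7, 249.8, 142.1) = 142.1 kips → block shear.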